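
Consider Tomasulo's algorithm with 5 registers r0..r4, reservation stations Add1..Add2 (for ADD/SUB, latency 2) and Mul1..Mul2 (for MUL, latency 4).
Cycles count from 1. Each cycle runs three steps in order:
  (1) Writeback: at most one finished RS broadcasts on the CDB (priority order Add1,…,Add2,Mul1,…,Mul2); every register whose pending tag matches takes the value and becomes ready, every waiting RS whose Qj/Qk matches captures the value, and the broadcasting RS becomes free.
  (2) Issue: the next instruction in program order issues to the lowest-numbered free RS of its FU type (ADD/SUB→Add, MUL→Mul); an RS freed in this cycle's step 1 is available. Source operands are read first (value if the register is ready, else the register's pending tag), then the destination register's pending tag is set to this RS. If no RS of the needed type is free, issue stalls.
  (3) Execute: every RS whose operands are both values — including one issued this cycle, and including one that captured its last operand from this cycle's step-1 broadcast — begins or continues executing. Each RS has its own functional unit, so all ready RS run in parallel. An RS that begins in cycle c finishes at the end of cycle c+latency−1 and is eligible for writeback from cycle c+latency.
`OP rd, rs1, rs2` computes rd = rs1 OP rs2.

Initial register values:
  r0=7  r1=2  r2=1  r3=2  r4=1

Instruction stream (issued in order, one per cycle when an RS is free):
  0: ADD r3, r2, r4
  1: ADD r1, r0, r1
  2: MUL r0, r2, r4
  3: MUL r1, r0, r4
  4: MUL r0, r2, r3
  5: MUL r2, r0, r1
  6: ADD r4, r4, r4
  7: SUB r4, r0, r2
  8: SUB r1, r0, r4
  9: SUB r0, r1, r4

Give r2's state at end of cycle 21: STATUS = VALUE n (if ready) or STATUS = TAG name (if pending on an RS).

cycle 1: issue ADD r3<-Add1 // r0:7,r1:2,r2:1,r3:Add1,r4:1
cycle 2: issue ADD r1<-Add2 // r0:7,r1:Add2,r2:1,r3:Add1,r4:1
cycle 3: CDB Add1=2; issue MUL r0<-Mul1 // r0:Mul1,r1:Add2,r2:1,r3:2,r4:1
cycle 4: CDB Add2=9; issue MUL r1<-Mul2 // r0:Mul1,r1:Mul2,r2:1,r3:2,r4:1
cycle 5: stall // r0:Mul1,r1:Mul2,r2:1,r3:2,r4:1
cycle 6: stall // r0:Mul1,r1:Mul2,r2:1,r3:2,r4:1
cycle 7: CDB Mul1=1; issue MUL r0<-Mul1 // r0:Mul1,r1:Mul2,r2:1,r3:2,r4:1
cycle 8: stall // r0:Mul1,r1:Mul2,r2:1,r3:2,r4:1
cycle 9: stall // r0:Mul1,r1:Mul2,r2:1,r3:2,r4:1
cycle 10: stall // r0:Mul1,r1:Mul2,r2:1,r3:2,r4:1
cycle 11: CDB Mul1=2; issue MUL r2<-Mul1 // r0:2,r1:Mul2,r2:Mul1,r3:2,r4:1
cycle 12: CDB Mul2=1; issue ADD r4<-Add1 // r0:2,r1:1,r2:Mul1,r3:2,r4:Add1
cycle 13: issue SUB r4<-Add2 // r0:2,r1:1,r2:Mul1,r3:2,r4:Add2
cycle 14: CDB Add1=2; issue SUB r1<-Add1 // r0:2,r1:Add1,r2:Mul1,r3:2,r4:Add2
cycle 15: stall // r0:2,r1:Add1,r2:Mul1,r3:2,r4:Add2
cycle 16: CDB Mul1=2; stall // r0:2,r1:Add1,r2:2,r3:2,r4:Add2
cycle 17: stall // r0:2,r1:Add1,r2:2,r3:2,r4:Add2
cycle 18: CDB Add2=0; issue SUB r0<-Add2 // r0:Add2,r1:Add1,r2:2,r3:2,r4:0
cycle 19: - // r0:Add2,r1:Add1,r2:2,r3:2,r4:0
cycle 20: CDB Add1=2 // r0:Add2,r1:2,r2:2,r3:2,r4:0
cycle 21: - // r0:Add2,r1:2,r2:2,r3:2,r4:0

STATUS = VALUE 2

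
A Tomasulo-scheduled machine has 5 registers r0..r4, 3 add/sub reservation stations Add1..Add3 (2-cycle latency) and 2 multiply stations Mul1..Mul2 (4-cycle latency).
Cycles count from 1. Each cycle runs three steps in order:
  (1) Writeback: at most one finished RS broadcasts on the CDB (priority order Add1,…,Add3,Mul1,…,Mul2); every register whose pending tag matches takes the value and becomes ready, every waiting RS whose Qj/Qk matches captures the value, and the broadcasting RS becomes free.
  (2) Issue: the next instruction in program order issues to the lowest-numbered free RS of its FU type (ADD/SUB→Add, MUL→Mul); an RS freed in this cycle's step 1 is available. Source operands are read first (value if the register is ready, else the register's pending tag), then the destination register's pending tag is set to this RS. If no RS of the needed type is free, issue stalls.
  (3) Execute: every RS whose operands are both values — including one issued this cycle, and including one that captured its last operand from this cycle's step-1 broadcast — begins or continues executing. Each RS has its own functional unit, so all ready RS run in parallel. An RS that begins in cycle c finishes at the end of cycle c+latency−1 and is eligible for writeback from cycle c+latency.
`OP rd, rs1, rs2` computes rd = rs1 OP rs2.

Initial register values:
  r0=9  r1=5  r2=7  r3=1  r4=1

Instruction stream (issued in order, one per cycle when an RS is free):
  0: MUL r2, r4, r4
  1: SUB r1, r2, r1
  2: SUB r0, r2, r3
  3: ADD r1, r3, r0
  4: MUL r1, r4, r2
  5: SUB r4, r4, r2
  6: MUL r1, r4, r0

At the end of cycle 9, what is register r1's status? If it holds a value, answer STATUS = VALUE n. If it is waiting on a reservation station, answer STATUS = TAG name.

STATUS = TAG Mul2

cycle 1: issue MUL r2<-Mul1 // r0:9,r1:5,r2:Mul1,r3:1,r4:1
cycle 2: issue SUB r1<-Add1 // r0:9,r1:Add1,r2:Mul1,r3:1,r4:1
cycle 3: issue SUB r0<-Add2 // r0:Add2,r1:Add1,r2:Mul1,r3:1,r4:1
cycle 4: issue ADD r1<-Add3 // r0:Add2,r1:Add3,r2:Mul1,r3:1,r4:1
cycle 5: CDB Mul1=1; issue MUL r1<-Mul1 // r0:Add2,r1:Mul1,r2:1,r3:1,r4:1
cycle 6: stall // r0:Add2,r1:Mul1,r2:1,r3:1,r4:1
cycle 7: CDB Add1=-4; issue SUB r4<-Add1 // r0:Add2,r1:Mul1,r2:1,r3:1,r4:Add1
cycle 8: CDB Add2=0; issue MUL r1<-Mul2 // r0:0,r1:Mul2,r2:1,r3:1,r4:Add1
cycle 9: CDB Add1=0 // r0:0,r1:Mul2,r2:1,r3:1,r4:0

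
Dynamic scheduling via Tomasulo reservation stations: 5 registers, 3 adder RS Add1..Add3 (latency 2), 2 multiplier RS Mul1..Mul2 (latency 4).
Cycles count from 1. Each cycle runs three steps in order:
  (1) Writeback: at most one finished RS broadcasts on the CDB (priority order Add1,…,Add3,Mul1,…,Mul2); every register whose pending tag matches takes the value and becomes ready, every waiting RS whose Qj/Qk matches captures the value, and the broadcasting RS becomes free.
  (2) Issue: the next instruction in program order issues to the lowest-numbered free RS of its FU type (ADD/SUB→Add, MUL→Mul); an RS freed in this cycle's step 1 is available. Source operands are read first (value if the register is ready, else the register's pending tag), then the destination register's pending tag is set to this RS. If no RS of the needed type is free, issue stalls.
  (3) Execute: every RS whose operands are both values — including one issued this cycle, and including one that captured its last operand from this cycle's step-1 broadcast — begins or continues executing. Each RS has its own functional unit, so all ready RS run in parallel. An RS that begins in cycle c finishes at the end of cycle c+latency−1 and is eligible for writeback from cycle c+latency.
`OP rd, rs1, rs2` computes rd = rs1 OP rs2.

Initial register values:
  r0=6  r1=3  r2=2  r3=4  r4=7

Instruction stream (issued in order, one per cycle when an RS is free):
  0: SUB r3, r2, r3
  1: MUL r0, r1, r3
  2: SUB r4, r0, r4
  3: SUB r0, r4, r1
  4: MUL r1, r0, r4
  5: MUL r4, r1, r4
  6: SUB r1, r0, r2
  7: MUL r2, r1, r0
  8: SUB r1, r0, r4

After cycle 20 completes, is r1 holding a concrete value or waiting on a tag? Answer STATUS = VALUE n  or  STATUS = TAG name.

STATUS = TAG Add1

cycle 1: issue SUB r3<-Add1 // r0:6,r1:3,r2:2,r3:Add1,r4:7
cycle 2: issue MUL r0<-Mul1 // r0:Mul1,r1:3,r2:2,r3:Add1,r4:7
cycle 3: CDB Add1=-2; issue SUB r4<-Add1 // r0:Mul1,r1:3,r2:2,r3:-2,r4:Add1
cycle 4: issue SUB r0<-Add2 // r0:Add2,r1:3,r2:2,r3:-2,r4:Add1
cycle 5: issue MUL r1<-Mul2 // r0:Add2,r1:Mul2,r2:2,r3:-2,r4:Add1
cycle 6: stall // r0:Add2,r1:Mul2,r2:2,r3:-2,r4:Add1
cycle 7: CDB Mul1=-6; issue MUL r4<-Mul1 // r0:Add2,r1:Mul2,r2:2,r3:-2,r4:Mul1
cycle 8: issue SUB r1<-Add3 // r0:Add2,r1:Add3,r2:2,r3:-2,r4:Mul1
cycle 9: CDB Add1=-13; stall // r0:Add2,r1:Add3,r2:2,r3:-2,r4:Mul1
cycle 10: stall // r0:Add2,r1:Add3,r2:2,r3:-2,r4:Mul1
cycle 11: CDB Add2=-16; stall // r0:-16,r1:Add3,r2:2,r3:-2,r4:Mul1
cycle 12: stall // r0:-16,r1:Add3,r2:2,r3:-2,r4:Mul1
cycle 13: CDB Add3=-18; stall // r0:-16,r1:-18,r2:2,r3:-2,r4:Mul1
cycle 14: stall // r0:-16,r1:-18,r2:2,r3:-2,r4:Mul1
cycle 15: CDB Mul2=208; issue MUL r2<-Mul2 // r0:-16,r1:-18,r2:Mul2,r3:-2,r4:Mul1
cycle 16: issue SUB r1<-Add1 // r0:-16,r1:Add1,r2:Mul2,r3:-2,r4:Mul1
cycle 17: - // r0:-16,r1:Add1,r2:Mul2,r3:-2,r4:Mul1
cycle 18: - // r0:-16,r1:Add1,r2:Mul2,r3:-2,r4:Mul1
cycle 19: CDB Mul1=-2704 // r0:-16,r1:Add1,r2:Mul2,r3:-2,r4:-2704
cycle 20: CDB Mul2=288 // r0:-16,r1:Add1,r2:288,r3:-2,r4:-2704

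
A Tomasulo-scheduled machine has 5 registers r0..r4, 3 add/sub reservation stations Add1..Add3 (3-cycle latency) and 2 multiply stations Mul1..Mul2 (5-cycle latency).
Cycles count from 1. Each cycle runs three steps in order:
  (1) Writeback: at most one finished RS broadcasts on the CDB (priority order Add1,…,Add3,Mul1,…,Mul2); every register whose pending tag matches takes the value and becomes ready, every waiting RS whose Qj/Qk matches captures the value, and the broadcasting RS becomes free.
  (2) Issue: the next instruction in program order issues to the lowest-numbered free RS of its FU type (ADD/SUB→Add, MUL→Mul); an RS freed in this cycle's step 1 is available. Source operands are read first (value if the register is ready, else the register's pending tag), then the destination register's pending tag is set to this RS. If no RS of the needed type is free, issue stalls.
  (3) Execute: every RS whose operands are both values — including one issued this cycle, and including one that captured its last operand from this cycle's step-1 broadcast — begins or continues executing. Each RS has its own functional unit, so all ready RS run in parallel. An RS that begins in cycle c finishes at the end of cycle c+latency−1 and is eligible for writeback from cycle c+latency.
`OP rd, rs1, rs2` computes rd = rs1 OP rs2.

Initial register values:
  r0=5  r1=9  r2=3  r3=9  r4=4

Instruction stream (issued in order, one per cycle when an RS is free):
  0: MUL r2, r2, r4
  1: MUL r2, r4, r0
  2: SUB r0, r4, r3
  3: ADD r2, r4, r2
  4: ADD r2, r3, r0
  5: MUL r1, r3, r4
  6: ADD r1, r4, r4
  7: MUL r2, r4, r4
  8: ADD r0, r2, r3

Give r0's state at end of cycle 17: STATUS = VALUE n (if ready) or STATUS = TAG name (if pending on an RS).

STATUS = VALUE 25

  c1: issue MUL r2<-Mul1  regs: r0:5,r1:9,r2:Mul1,r3:9,r4:4
  c2: issue MUL r2<-Mul2  regs: r0:5,r1:9,r2:Mul2,r3:9,r4:4
  c3: issue SUB r0<-Add1  regs: r0:Add1,r1:9,r2:Mul2,r3:9,r4:4
  c4: issue ADD r2<-Add2  regs: r0:Add1,r1:9,r2:Add2,r3:9,r4:4
  c5: issue ADD r2<-Add3  regs: r0:Add1,r1:9,r2:Add3,r3:9,r4:4
  c6: CDB Add1=-5; stall  regs: r0:-5,r1:9,r2:Add3,r3:9,r4:4
  c7: CDB Mul1=12; issue MUL r1<-Mul1  regs: r0:-5,r1:Mul1,r2:Add3,r3:9,r4:4
  c8: CDB Mul2=20; issue ADD r1<-Add1  regs: r0:-5,r1:Add1,r2:Add3,r3:9,r4:4
  c9: CDB Add3=4; issue MUL r2<-Mul2  regs: r0:-5,r1:Add1,r2:Mul2,r3:9,r4:4
  c10: issue ADD r0<-Add3  regs: r0:Add3,r1:Add1,r2:Mul2,r3:9,r4:4
  c11: CDB Add1=8  regs: r0:Add3,r1:8,r2:Mul2,r3:9,r4:4
  c12: CDB Add2=24  regs: r0:Add3,r1:8,r2:Mul2,r3:9,r4:4
  c13: CDB Mul1=36  regs: r0:Add3,r1:8,r2:Mul2,r3:9,r4:4
  c14: CDB Mul2=16  regs: r0:Add3,r1:8,r2:16,r3:9,r4:4
  c15: -  regs: r0:Add3,r1:8,r2:16,r3:9,r4:4
  c16: -  regs: r0:Add3,r1:8,r2:16,r3:9,r4:4
  c17: CDB Add3=25  regs: r0:25,r1:8,r2:16,r3:9,r4:4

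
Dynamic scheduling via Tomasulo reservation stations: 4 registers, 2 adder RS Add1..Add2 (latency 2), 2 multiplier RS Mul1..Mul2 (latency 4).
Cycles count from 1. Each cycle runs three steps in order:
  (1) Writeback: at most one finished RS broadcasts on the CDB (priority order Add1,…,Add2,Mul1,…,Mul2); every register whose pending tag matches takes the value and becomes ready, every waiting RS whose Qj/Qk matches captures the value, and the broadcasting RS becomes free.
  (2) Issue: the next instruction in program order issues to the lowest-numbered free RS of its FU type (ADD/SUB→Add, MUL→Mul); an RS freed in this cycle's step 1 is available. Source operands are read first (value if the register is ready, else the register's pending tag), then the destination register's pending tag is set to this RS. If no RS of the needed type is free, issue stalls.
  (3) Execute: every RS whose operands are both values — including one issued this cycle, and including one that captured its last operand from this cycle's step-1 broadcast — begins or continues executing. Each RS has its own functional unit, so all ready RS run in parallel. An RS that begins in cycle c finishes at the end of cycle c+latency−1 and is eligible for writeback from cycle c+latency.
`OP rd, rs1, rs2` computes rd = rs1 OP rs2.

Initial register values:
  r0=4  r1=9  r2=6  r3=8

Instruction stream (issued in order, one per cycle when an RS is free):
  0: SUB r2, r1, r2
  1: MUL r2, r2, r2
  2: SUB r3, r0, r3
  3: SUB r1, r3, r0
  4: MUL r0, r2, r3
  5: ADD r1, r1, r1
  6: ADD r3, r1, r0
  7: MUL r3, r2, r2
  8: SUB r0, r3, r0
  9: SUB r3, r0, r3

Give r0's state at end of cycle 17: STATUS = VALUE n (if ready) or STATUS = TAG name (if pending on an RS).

STATUS = VALUE 117

  c1: issue SUB r2<-Add1  regs: r0:4,r1:9,r2:Add1,r3:8
  c2: issue MUL r2<-Mul1  regs: r0:4,r1:9,r2:Mul1,r3:8
  c3: CDB Add1=3; issue SUB r3<-Add1  regs: r0:4,r1:9,r2:Mul1,r3:Add1
  c4: issue SUB r1<-Add2  regs: r0:4,r1:Add2,r2:Mul1,r3:Add1
  c5: CDB Add1=-4; issue MUL r0<-Mul2  regs: r0:Mul2,r1:Add2,r2:Mul1,r3:-4
  c6: issue ADD r1<-Add1  regs: r0:Mul2,r1:Add1,r2:Mul1,r3:-4
  c7: CDB Add2=-8; issue ADD r3<-Add2  regs: r0:Mul2,r1:Add1,r2:Mul1,r3:Add2
  c8: CDB Mul1=9; issue MUL r3<-Mul1  regs: r0:Mul2,r1:Add1,r2:9,r3:Mul1
  c9: CDB Add1=-16; issue SUB r0<-Add1  regs: r0:Add1,r1:-16,r2:9,r3:Mul1
  c10: stall  regs: r0:Add1,r1:-16,r2:9,r3:Mul1
  c11: stall  regs: r0:Add1,r1:-16,r2:9,r3:Mul1
  c12: CDB Mul1=81; stall  regs: r0:Add1,r1:-16,r2:9,r3:81
  c13: CDB Mul2=-36; stall  regs: r0:Add1,r1:-16,r2:9,r3:81
  c14: stall  regs: r0:Add1,r1:-16,r2:9,r3:81
  c15: CDB Add1=117; issue SUB r3<-Add1  regs: r0:117,r1:-16,r2:9,r3:Add1
  c16: CDB Add2=-52  regs: r0:117,r1:-16,r2:9,r3:Add1
  c17: CDB Add1=36  regs: r0:117,r1:-16,r2:9,r3:36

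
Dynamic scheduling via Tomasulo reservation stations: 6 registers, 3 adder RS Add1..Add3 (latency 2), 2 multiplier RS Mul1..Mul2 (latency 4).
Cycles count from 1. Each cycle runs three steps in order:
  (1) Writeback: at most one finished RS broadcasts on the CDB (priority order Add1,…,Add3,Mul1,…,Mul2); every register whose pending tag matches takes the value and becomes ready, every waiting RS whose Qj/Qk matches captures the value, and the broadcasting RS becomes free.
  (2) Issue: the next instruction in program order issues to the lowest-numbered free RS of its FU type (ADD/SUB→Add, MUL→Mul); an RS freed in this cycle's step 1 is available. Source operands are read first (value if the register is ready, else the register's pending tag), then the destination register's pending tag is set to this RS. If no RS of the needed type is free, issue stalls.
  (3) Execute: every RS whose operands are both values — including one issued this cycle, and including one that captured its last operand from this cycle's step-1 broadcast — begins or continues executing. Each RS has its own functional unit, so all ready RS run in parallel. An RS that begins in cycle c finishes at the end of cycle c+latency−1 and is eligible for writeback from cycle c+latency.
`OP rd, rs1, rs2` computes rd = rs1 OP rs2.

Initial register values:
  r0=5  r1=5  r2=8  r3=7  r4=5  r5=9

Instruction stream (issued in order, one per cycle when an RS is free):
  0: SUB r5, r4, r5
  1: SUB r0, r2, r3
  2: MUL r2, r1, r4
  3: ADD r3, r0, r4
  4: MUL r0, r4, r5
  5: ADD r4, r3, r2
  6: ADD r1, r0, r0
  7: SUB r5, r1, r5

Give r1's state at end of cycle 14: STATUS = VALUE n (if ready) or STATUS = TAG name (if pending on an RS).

STATUS = VALUE -40

c1: issue SUB r5<-Add1 | r0:5,r1:5,r2:8,r3:7,r4:5,r5:Add1
c2: issue SUB r0<-Add2 | r0:Add2,r1:5,r2:8,r3:7,r4:5,r5:Add1
c3: CDB Add1=-4; issue MUL r2<-Mul1 | r0:Add2,r1:5,r2:Mul1,r3:7,r4:5,r5:-4
c4: CDB Add2=1; issue ADD r3<-Add1 | r0:1,r1:5,r2:Mul1,r3:Add1,r4:5,r5:-4
c5: issue MUL r0<-Mul2 | r0:Mul2,r1:5,r2:Mul1,r3:Add1,r4:5,r5:-4
c6: CDB Add1=6; issue ADD r4<-Add1 | r0:Mul2,r1:5,r2:Mul1,r3:6,r4:Add1,r5:-4
c7: CDB Mul1=25; issue ADD r1<-Add2 | r0:Mul2,r1:Add2,r2:25,r3:6,r4:Add1,r5:-4
c8: issue SUB r5<-Add3 | r0:Mul2,r1:Add2,r2:25,r3:6,r4:Add1,r5:Add3
c9: CDB Add1=31 | r0:Mul2,r1:Add2,r2:25,r3:6,r4:31,r5:Add3
c10: CDB Mul2=-20 | r0:-20,r1:Add2,r2:25,r3:6,r4:31,r5:Add3
c11: - | r0:-20,r1:Add2,r2:25,r3:6,r4:31,r5:Add3
c12: CDB Add2=-40 | r0:-20,r1:-40,r2:25,r3:6,r4:31,r5:Add3
c13: - | r0:-20,r1:-40,r2:25,r3:6,r4:31,r5:Add3
c14: CDB Add3=-36 | r0:-20,r1:-40,r2:25,r3:6,r4:31,r5:-36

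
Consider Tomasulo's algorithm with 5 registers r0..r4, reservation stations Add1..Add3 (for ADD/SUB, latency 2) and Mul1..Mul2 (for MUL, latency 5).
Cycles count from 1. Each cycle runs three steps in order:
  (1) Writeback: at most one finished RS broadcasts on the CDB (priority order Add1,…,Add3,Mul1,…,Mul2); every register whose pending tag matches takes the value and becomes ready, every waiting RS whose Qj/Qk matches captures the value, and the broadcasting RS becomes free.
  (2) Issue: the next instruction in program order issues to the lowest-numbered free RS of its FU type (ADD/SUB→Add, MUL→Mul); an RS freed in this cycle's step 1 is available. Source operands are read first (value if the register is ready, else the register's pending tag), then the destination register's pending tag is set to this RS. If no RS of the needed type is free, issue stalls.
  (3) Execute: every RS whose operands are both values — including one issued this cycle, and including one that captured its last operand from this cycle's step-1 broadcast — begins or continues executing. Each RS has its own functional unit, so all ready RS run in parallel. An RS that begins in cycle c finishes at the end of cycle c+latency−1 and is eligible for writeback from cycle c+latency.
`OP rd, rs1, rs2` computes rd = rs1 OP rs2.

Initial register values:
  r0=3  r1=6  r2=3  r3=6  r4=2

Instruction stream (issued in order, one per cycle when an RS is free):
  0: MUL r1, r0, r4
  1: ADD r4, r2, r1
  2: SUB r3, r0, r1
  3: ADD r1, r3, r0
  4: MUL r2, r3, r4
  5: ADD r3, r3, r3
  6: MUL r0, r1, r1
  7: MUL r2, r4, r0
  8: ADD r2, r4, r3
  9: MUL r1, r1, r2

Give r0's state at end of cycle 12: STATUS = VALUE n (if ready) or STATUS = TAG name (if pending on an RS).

STATUS = TAG Mul1

c1: issue MUL r1<-Mul1 | r0:3,r1:Mul1,r2:3,r3:6,r4:2
c2: issue ADD r4<-Add1 | r0:3,r1:Mul1,r2:3,r3:6,r4:Add1
c3: issue SUB r3<-Add2 | r0:3,r1:Mul1,r2:3,r3:Add2,r4:Add1
c4: issue ADD r1<-Add3 | r0:3,r1:Add3,r2:3,r3:Add2,r4:Add1
c5: issue MUL r2<-Mul2 | r0:3,r1:Add3,r2:Mul2,r3:Add2,r4:Add1
c6: CDB Mul1=6; stall | r0:3,r1:Add3,r2:Mul2,r3:Add2,r4:Add1
c7: stall | r0:3,r1:Add3,r2:Mul2,r3:Add2,r4:Add1
c8: CDB Add1=9; issue ADD r3<-Add1 | r0:3,r1:Add3,r2:Mul2,r3:Add1,r4:9
c9: CDB Add2=-3; issue MUL r0<-Mul1 | r0:Mul1,r1:Add3,r2:Mul2,r3:Add1,r4:9
c10: stall | r0:Mul1,r1:Add3,r2:Mul2,r3:Add1,r4:9
c11: CDB Add1=-6; stall | r0:Mul1,r1:Add3,r2:Mul2,r3:-6,r4:9
c12: CDB Add3=0; stall | r0:Mul1,r1:0,r2:Mul2,r3:-6,r4:9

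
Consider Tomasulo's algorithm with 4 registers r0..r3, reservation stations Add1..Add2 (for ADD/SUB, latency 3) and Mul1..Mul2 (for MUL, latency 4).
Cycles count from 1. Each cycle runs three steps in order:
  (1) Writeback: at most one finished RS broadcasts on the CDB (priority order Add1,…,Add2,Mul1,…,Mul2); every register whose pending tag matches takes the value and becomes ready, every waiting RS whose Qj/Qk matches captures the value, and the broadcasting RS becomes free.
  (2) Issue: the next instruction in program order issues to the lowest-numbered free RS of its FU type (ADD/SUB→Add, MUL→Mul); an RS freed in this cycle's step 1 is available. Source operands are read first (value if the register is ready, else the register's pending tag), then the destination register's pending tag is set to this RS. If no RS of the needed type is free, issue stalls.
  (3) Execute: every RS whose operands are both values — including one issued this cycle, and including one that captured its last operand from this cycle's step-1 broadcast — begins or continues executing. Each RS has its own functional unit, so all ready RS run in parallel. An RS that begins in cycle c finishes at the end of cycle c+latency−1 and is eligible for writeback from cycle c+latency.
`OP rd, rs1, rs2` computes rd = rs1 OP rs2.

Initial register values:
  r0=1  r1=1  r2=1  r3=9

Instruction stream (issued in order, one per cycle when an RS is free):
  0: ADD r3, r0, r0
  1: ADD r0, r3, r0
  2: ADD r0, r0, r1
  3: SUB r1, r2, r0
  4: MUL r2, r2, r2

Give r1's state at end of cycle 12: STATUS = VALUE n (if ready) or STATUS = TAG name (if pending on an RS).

  c1: issue ADD r3<-Add1  regs: r0:1,r1:1,r2:1,r3:Add1
  c2: issue ADD r0<-Add2  regs: r0:Add2,r1:1,r2:1,r3:Add1
  c3: stall  regs: r0:Add2,r1:1,r2:1,r3:Add1
  c4: CDB Add1=2; issue ADD r0<-Add1  regs: r0:Add1,r1:1,r2:1,r3:2
  c5: stall  regs: r0:Add1,r1:1,r2:1,r3:2
  c6: stall  regs: r0:Add1,r1:1,r2:1,r3:2
  c7: CDB Add2=3; issue SUB r1<-Add2  regs: r0:Add1,r1:Add2,r2:1,r3:2
  c8: issue MUL r2<-Mul1  regs: r0:Add1,r1:Add2,r2:Mul1,r3:2
  c9: -  regs: r0:Add1,r1:Add2,r2:Mul1,r3:2
  c10: CDB Add1=4  regs: r0:4,r1:Add2,r2:Mul1,r3:2
  c11: -  regs: r0:4,r1:Add2,r2:Mul1,r3:2
  c12: CDB Mul1=1  regs: r0:4,r1:Add2,r2:1,r3:2

STATUS = TAG Add2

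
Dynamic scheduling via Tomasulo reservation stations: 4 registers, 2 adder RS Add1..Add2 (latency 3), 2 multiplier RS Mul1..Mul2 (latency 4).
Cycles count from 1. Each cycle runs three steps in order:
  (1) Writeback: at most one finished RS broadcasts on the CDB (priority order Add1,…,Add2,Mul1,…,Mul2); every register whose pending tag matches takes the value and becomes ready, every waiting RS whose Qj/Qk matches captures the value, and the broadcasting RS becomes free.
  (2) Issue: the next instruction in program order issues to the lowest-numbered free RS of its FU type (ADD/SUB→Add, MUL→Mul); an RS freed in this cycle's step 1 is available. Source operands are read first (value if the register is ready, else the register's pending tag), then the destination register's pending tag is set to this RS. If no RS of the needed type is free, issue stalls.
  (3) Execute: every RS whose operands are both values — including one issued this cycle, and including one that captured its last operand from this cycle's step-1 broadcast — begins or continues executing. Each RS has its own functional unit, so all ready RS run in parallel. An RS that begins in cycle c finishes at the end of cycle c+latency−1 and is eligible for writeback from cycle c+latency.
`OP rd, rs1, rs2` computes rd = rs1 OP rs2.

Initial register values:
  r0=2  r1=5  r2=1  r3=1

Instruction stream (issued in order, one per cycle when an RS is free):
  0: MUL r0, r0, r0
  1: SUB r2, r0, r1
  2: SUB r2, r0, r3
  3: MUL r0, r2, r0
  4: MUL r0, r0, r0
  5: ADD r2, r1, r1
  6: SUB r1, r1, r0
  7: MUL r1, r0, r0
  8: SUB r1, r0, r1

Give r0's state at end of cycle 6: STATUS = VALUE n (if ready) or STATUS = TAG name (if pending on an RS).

STATUS = TAG Mul1

c1: issue MUL r0<-Mul1 | r0:Mul1,r1:5,r2:1,r3:1
c2: issue SUB r2<-Add1 | r0:Mul1,r1:5,r2:Add1,r3:1
c3: issue SUB r2<-Add2 | r0:Mul1,r1:5,r2:Add2,r3:1
c4: issue MUL r0<-Mul2 | r0:Mul2,r1:5,r2:Add2,r3:1
c5: CDB Mul1=4; issue MUL r0<-Mul1 | r0:Mul1,r1:5,r2:Add2,r3:1
c6: stall | r0:Mul1,r1:5,r2:Add2,r3:1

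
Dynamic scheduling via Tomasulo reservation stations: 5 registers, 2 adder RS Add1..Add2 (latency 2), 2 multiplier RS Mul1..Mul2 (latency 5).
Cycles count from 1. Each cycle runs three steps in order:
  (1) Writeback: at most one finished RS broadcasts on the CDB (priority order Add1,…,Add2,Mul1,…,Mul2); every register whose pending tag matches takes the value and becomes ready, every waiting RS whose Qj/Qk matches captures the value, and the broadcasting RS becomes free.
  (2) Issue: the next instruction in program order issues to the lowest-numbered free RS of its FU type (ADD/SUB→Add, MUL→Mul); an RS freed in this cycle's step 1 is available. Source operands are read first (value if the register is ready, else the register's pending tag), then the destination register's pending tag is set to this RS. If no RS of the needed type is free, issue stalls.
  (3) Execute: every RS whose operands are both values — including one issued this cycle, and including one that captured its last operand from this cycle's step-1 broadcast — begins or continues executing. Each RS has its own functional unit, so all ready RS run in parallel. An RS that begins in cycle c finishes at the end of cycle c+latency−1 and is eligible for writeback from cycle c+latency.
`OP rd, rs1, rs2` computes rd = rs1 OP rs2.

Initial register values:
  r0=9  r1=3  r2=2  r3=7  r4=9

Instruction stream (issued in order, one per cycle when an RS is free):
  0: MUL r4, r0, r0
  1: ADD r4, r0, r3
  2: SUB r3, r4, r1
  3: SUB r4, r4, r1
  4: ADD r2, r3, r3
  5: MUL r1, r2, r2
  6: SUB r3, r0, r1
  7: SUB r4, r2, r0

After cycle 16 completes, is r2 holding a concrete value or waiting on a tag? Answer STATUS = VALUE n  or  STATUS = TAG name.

STATUS = VALUE 26

cycle 1: issue MUL r4<-Mul1 // r0:9,r1:3,r2:2,r3:7,r4:Mul1
cycle 2: issue ADD r4<-Add1 // r0:9,r1:3,r2:2,r3:7,r4:Add1
cycle 3: issue SUB r3<-Add2 // r0:9,r1:3,r2:2,r3:Add2,r4:Add1
cycle 4: CDB Add1=16; issue SUB r4<-Add1 // r0:9,r1:3,r2:2,r3:Add2,r4:Add1
cycle 5: stall // r0:9,r1:3,r2:2,r3:Add2,r4:Add1
cycle 6: CDB Add1=13; issue ADD r2<-Add1 // r0:9,r1:3,r2:Add1,r3:Add2,r4:13
cycle 7: CDB Add2=13; issue MUL r1<-Mul2 // r0:9,r1:Mul2,r2:Add1,r3:13,r4:13
cycle 8: CDB Mul1=81; issue SUB r3<-Add2 // r0:9,r1:Mul2,r2:Add1,r3:Add2,r4:13
cycle 9: CDB Add1=26; issue SUB r4<-Add1 // r0:9,r1:Mul2,r2:26,r3:Add2,r4:Add1
cycle 10: - // r0:9,r1:Mul2,r2:26,r3:Add2,r4:Add1
cycle 11: CDB Add1=17 // r0:9,r1:Mul2,r2:26,r3:Add2,r4:17
cycle 12: - // r0:9,r1:Mul2,r2:26,r3:Add2,r4:17
cycle 13: - // r0:9,r1:Mul2,r2:26,r3:Add2,r4:17
cycle 14: CDB Mul2=676 // r0:9,r1:676,r2:26,r3:Add2,r4:17
cycle 15: - // r0:9,r1:676,r2:26,r3:Add2,r4:17
cycle 16: CDB Add2=-667 // r0:9,r1:676,r2:26,r3:-667,r4:17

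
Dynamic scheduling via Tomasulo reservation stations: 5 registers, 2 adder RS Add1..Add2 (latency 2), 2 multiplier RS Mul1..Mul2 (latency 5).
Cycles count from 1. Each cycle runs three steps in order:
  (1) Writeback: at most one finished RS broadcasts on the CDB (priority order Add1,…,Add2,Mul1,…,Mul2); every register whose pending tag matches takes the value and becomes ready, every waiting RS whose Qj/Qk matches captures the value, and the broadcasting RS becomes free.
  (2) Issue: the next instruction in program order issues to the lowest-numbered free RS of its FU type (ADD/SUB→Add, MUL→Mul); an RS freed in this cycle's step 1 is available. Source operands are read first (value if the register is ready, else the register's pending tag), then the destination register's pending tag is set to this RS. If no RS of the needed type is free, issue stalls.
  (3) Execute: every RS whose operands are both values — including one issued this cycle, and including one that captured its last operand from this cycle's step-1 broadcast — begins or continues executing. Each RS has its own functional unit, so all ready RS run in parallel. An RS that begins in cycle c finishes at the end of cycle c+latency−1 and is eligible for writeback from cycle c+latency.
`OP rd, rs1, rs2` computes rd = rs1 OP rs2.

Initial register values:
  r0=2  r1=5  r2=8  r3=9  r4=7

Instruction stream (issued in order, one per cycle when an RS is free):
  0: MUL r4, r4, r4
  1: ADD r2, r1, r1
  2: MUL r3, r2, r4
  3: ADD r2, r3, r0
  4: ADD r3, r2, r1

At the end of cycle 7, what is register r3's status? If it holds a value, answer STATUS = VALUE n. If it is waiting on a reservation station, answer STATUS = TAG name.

STATUS = TAG Add2

  c1: issue MUL r4<-Mul1  regs: r0:2,r1:5,r2:8,r3:9,r4:Mul1
  c2: issue ADD r2<-Add1  regs: r0:2,r1:5,r2:Add1,r3:9,r4:Mul1
  c3: issue MUL r3<-Mul2  regs: r0:2,r1:5,r2:Add1,r3:Mul2,r4:Mul1
  c4: CDB Add1=10; issue ADD r2<-Add1  regs: r0:2,r1:5,r2:Add1,r3:Mul2,r4:Mul1
  c5: issue ADD r3<-Add2  regs: r0:2,r1:5,r2:Add1,r3:Add2,r4:Mul1
  c6: CDB Mul1=49  regs: r0:2,r1:5,r2:Add1,r3:Add2,r4:49
  c7: -  regs: r0:2,r1:5,r2:Add1,r3:Add2,r4:49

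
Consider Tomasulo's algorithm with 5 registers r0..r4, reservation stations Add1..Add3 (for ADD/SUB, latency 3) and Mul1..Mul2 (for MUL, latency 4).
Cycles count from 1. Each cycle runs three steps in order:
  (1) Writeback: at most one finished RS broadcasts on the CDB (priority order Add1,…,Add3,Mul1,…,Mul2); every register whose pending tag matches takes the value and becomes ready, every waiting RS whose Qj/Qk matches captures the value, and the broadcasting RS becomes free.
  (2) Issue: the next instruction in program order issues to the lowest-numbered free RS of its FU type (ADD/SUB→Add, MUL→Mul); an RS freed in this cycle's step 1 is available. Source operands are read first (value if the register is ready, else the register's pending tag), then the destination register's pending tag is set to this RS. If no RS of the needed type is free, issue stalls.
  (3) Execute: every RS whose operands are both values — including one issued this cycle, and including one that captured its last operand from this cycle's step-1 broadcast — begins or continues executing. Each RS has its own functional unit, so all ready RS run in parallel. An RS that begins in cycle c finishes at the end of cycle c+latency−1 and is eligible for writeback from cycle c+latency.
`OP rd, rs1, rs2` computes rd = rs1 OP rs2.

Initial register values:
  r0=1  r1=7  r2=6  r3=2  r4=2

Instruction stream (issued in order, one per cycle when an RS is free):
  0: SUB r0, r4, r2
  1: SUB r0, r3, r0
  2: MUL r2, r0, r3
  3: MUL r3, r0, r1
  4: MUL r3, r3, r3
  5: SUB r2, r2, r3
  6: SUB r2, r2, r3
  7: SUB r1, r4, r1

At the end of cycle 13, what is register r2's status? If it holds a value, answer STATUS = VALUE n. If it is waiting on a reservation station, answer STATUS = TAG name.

STATUS = TAG Add2

  c1: issue SUB r0<-Add1  regs: r0:Add1,r1:7,r2:6,r3:2,r4:2
  c2: issue SUB r0<-Add2  regs: r0:Add2,r1:7,r2:6,r3:2,r4:2
  c3: issue MUL r2<-Mul1  regs: r0:Add2,r1:7,r2:Mul1,r3:2,r4:2
  c4: CDB Add1=-4; issue MUL r3<-Mul2  regs: r0:Add2,r1:7,r2:Mul1,r3:Mul2,r4:2
  c5: stall  regs: r0:Add2,r1:7,r2:Mul1,r3:Mul2,r4:2
  c6: stall  regs: r0:Add2,r1:7,r2:Mul1,r3:Mul2,r4:2
  c7: CDB Add2=6; stall  regs: r0:6,r1:7,r2:Mul1,r3:Mul2,r4:2
  c8: stall  regs: r0:6,r1:7,r2:Mul1,r3:Mul2,r4:2
  c9: stall  regs: r0:6,r1:7,r2:Mul1,r3:Mul2,r4:2
  c10: stall  regs: r0:6,r1:7,r2:Mul1,r3:Mul2,r4:2
  c11: CDB Mul1=12; issue MUL r3<-Mul1  regs: r0:6,r1:7,r2:12,r3:Mul1,r4:2
  c12: CDB Mul2=42; issue SUB r2<-Add1  regs: r0:6,r1:7,r2:Add1,r3:Mul1,r4:2
  c13: issue SUB r2<-Add2  regs: r0:6,r1:7,r2:Add2,r3:Mul1,r4:2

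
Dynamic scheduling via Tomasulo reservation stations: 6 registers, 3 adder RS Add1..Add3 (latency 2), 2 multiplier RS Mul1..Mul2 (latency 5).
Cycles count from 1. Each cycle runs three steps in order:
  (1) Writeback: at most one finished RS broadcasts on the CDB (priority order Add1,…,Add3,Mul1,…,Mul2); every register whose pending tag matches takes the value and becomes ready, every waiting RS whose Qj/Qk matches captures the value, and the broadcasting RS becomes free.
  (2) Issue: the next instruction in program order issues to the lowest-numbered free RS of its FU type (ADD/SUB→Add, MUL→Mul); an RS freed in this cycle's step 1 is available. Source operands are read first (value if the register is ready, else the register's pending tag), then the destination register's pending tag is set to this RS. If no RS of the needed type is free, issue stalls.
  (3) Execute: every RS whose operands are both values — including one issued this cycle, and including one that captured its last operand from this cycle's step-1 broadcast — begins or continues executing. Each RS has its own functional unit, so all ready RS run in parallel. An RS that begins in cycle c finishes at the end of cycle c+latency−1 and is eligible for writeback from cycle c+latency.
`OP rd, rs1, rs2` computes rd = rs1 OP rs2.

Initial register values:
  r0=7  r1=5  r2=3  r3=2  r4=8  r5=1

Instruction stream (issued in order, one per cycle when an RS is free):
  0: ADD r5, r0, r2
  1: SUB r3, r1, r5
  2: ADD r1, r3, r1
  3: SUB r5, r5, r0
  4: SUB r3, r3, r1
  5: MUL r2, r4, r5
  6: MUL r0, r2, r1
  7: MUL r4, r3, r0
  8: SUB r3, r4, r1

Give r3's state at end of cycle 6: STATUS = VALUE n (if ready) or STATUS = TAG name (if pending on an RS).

c1: issue ADD r5<-Add1 | r0:7,r1:5,r2:3,r3:2,r4:8,r5:Add1
c2: issue SUB r3<-Add2 | r0:7,r1:5,r2:3,r3:Add2,r4:8,r5:Add1
c3: CDB Add1=10; issue ADD r1<-Add1 | r0:7,r1:Add1,r2:3,r3:Add2,r4:8,r5:10
c4: issue SUB r5<-Add3 | r0:7,r1:Add1,r2:3,r3:Add2,r4:8,r5:Add3
c5: CDB Add2=-5; issue SUB r3<-Add2 | r0:7,r1:Add1,r2:3,r3:Add2,r4:8,r5:Add3
c6: CDB Add3=3; issue MUL r2<-Mul1 | r0:7,r1:Add1,r2:Mul1,r3:Add2,r4:8,r5:3

STATUS = TAG Add2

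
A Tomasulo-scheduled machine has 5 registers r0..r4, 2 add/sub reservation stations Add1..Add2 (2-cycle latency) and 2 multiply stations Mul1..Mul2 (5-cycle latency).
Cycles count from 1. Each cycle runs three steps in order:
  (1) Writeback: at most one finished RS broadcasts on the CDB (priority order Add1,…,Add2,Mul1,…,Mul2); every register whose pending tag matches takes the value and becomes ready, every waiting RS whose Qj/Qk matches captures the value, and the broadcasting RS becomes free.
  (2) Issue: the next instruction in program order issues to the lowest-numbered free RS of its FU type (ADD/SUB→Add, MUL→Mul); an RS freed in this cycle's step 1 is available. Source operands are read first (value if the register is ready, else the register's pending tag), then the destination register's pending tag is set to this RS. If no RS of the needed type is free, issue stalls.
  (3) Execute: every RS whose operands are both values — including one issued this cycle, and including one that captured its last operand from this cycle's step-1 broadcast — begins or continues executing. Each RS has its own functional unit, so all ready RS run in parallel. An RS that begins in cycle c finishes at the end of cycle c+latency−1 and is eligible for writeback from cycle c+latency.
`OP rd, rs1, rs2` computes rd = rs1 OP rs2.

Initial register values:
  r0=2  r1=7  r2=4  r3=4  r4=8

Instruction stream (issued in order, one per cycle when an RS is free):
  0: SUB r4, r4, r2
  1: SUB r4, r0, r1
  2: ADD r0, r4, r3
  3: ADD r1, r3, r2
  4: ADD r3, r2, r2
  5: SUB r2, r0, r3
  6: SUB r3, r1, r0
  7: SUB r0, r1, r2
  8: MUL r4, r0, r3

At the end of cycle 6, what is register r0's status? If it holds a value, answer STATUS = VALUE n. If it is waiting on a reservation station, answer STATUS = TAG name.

  c1: issue SUB r4<-Add1  regs: r0:2,r1:7,r2:4,r3:4,r4:Add1
  c2: issue SUB r4<-Add2  regs: r0:2,r1:7,r2:4,r3:4,r4:Add2
  c3: CDB Add1=4; issue ADD r0<-Add1  regs: r0:Add1,r1:7,r2:4,r3:4,r4:Add2
  c4: CDB Add2=-5; issue ADD r1<-Add2  regs: r0:Add1,r1:Add2,r2:4,r3:4,r4:-5
  c5: stall  regs: r0:Add1,r1:Add2,r2:4,r3:4,r4:-5
  c6: CDB Add1=-1; issue ADD r3<-Add1  regs: r0:-1,r1:Add2,r2:4,r3:Add1,r4:-5

STATUS = VALUE -1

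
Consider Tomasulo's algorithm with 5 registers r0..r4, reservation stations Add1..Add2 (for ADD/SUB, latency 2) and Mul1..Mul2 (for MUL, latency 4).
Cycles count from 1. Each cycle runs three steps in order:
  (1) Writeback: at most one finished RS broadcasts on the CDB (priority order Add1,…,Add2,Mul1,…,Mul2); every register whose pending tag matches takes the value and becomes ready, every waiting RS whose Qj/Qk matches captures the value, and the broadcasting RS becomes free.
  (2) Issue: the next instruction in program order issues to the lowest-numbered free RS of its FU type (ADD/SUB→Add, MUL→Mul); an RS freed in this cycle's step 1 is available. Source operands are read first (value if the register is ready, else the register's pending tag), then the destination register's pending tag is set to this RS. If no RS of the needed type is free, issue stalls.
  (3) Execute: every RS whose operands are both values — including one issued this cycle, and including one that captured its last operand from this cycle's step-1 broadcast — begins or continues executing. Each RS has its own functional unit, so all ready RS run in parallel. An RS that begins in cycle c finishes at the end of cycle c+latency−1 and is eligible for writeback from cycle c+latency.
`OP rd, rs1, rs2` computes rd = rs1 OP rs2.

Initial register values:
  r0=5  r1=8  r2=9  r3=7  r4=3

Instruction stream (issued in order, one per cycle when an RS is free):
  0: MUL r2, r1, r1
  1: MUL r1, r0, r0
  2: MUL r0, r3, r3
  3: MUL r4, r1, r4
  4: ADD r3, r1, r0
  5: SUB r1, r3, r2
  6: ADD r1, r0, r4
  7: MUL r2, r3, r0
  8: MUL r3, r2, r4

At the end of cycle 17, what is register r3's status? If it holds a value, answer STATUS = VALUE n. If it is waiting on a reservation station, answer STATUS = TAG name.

STATUS = TAG Mul2

  c1: issue MUL r2<-Mul1  regs: r0:5,r1:8,r2:Mul1,r3:7,r4:3
  c2: issue MUL r1<-Mul2  regs: r0:5,r1:Mul2,r2:Mul1,r3:7,r4:3
  c3: stall  regs: r0:5,r1:Mul2,r2:Mul1,r3:7,r4:3
  c4: stall  regs: r0:5,r1:Mul2,r2:Mul1,r3:7,r4:3
  c5: CDB Mul1=64; issue MUL r0<-Mul1  regs: r0:Mul1,r1:Mul2,r2:64,r3:7,r4:3
  c6: CDB Mul2=25; issue MUL r4<-Mul2  regs: r0:Mul1,r1:25,r2:64,r3:7,r4:Mul2
  c7: issue ADD r3<-Add1  regs: r0:Mul1,r1:25,r2:64,r3:Add1,r4:Mul2
  c8: issue SUB r1<-Add2  regs: r0:Mul1,r1:Add2,r2:64,r3:Add1,r4:Mul2
  c9: CDB Mul1=49; stall  regs: r0:49,r1:Add2,r2:64,r3:Add1,r4:Mul2
  c10: CDB Mul2=75; stall  regs: r0:49,r1:Add2,r2:64,r3:Add1,r4:75
  c11: CDB Add1=74; issue ADD r1<-Add1  regs: r0:49,r1:Add1,r2:64,r3:74,r4:75
  c12: issue MUL r2<-Mul1  regs: r0:49,r1:Add1,r2:Mul1,r3:74,r4:75
  c13: CDB Add1=124; issue MUL r3<-Mul2  regs: r0:49,r1:124,r2:Mul1,r3:Mul2,r4:75
  c14: CDB Add2=10  regs: r0:49,r1:124,r2:Mul1,r3:Mul2,r4:75
  c15: -  regs: r0:49,r1:124,r2:Mul1,r3:Mul2,r4:75
  c16: CDB Mul1=3626  regs: r0:49,r1:124,r2:3626,r3:Mul2,r4:75
  c17: -  regs: r0:49,r1:124,r2:3626,r3:Mul2,r4:75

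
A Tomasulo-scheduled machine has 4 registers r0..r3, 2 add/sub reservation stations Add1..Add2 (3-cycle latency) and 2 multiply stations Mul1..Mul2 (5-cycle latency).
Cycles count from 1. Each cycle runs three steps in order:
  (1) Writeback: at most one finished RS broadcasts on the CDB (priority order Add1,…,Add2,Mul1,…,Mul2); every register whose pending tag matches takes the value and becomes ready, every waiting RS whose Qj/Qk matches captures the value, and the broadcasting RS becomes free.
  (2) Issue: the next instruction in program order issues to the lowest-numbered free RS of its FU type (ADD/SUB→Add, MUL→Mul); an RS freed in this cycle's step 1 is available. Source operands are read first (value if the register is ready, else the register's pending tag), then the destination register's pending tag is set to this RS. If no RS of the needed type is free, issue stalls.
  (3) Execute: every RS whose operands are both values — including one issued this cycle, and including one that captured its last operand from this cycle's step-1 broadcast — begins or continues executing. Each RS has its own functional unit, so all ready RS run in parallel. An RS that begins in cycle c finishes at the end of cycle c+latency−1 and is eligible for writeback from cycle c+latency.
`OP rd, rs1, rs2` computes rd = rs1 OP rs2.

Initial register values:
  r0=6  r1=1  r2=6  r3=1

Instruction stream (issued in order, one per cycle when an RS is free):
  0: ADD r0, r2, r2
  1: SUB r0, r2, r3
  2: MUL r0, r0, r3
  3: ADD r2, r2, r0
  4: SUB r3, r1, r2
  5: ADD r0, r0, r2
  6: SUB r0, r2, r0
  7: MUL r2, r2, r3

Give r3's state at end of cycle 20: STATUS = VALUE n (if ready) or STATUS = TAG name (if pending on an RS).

cycle 1: issue ADD r0<-Add1 // r0:Add1,r1:1,r2:6,r3:1
cycle 2: issue SUB r0<-Add2 // r0:Add2,r1:1,r2:6,r3:1
cycle 3: issue MUL r0<-Mul1 // r0:Mul1,r1:1,r2:6,r3:1
cycle 4: CDB Add1=12; issue ADD r2<-Add1 // r0:Mul1,r1:1,r2:Add1,r3:1
cycle 5: CDB Add2=5; issue SUB r3<-Add2 // r0:Mul1,r1:1,r2:Add1,r3:Add2
cycle 6: stall // r0:Mul1,r1:1,r2:Add1,r3:Add2
cycle 7: stall // r0:Mul1,r1:1,r2:Add1,r3:Add2
cycle 8: stall // r0:Mul1,r1:1,r2:Add1,r3:Add2
cycle 9: stall // r0:Mul1,r1:1,r2:Add1,r3:Add2
cycle 10: CDB Mul1=5; stall // r0:5,r1:1,r2:Add1,r3:Add2
cycle 11: stall // r0:5,r1:1,r2:Add1,r3:Add2
cycle 12: stall // r0:5,r1:1,r2:Add1,r3:Add2
cycle 13: CDB Add1=11; issue ADD r0<-Add1 // r0:Add1,r1:1,r2:11,r3:Add2
cycle 14: stall // r0:Add1,r1:1,r2:11,r3:Add2
cycle 15: stall // r0:Add1,r1:1,r2:11,r3:Add2
cycle 16: CDB Add1=16; issue SUB r0<-Add1 // r0:Add1,r1:1,r2:11,r3:Add2
cycle 17: CDB Add2=-10; issue MUL r2<-Mul1 // r0:Add1,r1:1,r2:Mul1,r3:-10
cycle 18: - // r0:Add1,r1:1,r2:Mul1,r3:-10
cycle 19: CDB Add1=-5 // r0:-5,r1:1,r2:Mul1,r3:-10
cycle 20: - // r0:-5,r1:1,r2:Mul1,r3:-10

STATUS = VALUE -10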